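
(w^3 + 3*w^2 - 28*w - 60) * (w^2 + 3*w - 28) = w^5 + 6*w^4 - 47*w^3 - 228*w^2 + 604*w + 1680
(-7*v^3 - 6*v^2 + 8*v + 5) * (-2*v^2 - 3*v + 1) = 14*v^5 + 33*v^4 - 5*v^3 - 40*v^2 - 7*v + 5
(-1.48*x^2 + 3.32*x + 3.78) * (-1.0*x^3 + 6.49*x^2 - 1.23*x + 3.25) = 1.48*x^5 - 12.9252*x^4 + 19.5872*x^3 + 15.6386*x^2 + 6.1406*x + 12.285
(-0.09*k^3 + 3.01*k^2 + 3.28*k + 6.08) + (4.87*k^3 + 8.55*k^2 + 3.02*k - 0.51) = 4.78*k^3 + 11.56*k^2 + 6.3*k + 5.57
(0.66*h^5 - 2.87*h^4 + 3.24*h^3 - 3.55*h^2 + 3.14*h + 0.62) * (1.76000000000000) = 1.1616*h^5 - 5.0512*h^4 + 5.7024*h^3 - 6.248*h^2 + 5.5264*h + 1.0912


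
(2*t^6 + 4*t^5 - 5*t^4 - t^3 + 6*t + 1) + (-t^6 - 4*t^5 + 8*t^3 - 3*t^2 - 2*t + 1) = t^6 - 5*t^4 + 7*t^3 - 3*t^2 + 4*t + 2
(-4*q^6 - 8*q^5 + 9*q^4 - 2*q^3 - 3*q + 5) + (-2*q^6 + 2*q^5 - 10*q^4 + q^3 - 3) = -6*q^6 - 6*q^5 - q^4 - q^3 - 3*q + 2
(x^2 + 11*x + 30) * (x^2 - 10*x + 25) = x^4 + x^3 - 55*x^2 - 25*x + 750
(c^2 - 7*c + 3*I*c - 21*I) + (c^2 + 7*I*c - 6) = 2*c^2 - 7*c + 10*I*c - 6 - 21*I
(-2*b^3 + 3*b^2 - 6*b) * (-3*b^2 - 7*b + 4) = 6*b^5 + 5*b^4 - 11*b^3 + 54*b^2 - 24*b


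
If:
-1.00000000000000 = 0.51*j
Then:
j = -1.96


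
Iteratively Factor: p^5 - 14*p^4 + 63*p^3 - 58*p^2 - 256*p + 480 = (p - 4)*(p^4 - 10*p^3 + 23*p^2 + 34*p - 120) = (p - 4)*(p - 3)*(p^3 - 7*p^2 + 2*p + 40) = (p - 5)*(p - 4)*(p - 3)*(p^2 - 2*p - 8) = (p - 5)*(p - 4)^2*(p - 3)*(p + 2)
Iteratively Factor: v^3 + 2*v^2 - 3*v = (v - 1)*(v^2 + 3*v) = v*(v - 1)*(v + 3)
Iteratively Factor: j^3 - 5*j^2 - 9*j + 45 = (j - 3)*(j^2 - 2*j - 15) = (j - 5)*(j - 3)*(j + 3)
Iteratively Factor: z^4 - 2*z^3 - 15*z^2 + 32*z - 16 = (z - 1)*(z^3 - z^2 - 16*z + 16) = (z - 4)*(z - 1)*(z^2 + 3*z - 4) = (z - 4)*(z - 1)^2*(z + 4)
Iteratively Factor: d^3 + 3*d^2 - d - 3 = (d - 1)*(d^2 + 4*d + 3) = (d - 1)*(d + 3)*(d + 1)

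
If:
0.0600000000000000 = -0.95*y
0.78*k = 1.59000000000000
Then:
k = 2.04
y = -0.06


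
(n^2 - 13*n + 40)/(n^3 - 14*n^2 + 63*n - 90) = (n - 8)/(n^2 - 9*n + 18)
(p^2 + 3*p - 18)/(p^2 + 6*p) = (p - 3)/p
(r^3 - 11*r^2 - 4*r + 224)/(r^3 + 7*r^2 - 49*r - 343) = (r^2 - 4*r - 32)/(r^2 + 14*r + 49)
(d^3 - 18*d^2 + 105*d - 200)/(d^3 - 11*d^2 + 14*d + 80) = (d - 5)/(d + 2)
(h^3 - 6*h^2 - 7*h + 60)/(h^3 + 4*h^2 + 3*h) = (h^2 - 9*h + 20)/(h*(h + 1))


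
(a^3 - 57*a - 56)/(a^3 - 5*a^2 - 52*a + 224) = (a + 1)/(a - 4)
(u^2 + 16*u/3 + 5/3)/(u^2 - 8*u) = (3*u^2 + 16*u + 5)/(3*u*(u - 8))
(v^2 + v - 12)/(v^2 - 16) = (v - 3)/(v - 4)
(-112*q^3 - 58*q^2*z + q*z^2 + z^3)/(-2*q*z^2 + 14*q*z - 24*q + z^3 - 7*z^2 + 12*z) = (112*q^3 + 58*q^2*z - q*z^2 - z^3)/(2*q*z^2 - 14*q*z + 24*q - z^3 + 7*z^2 - 12*z)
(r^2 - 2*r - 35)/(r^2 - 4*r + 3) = (r^2 - 2*r - 35)/(r^2 - 4*r + 3)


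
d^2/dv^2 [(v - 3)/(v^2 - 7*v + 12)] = 2/(v^3 - 12*v^2 + 48*v - 64)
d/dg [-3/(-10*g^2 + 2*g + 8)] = 3*(1 - 10*g)/(2*(-5*g^2 + g + 4)^2)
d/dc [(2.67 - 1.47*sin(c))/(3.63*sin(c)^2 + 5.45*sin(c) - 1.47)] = (5.3361*sin(c)^2 - 19.3842*sin(c) - 12.3906)*cos(c)/(13.1769*sin(c)^4 + 39.567*sin(c)^3 + 19.0303*sin(c)^2 - 16.023*sin(c) + 2.1609)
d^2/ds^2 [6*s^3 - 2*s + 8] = 36*s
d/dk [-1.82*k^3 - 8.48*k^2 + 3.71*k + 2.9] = -5.46*k^2 - 16.96*k + 3.71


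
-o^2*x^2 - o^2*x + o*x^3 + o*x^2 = x*(-o + x)*(o*x + o)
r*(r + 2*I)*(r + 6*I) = r^3 + 8*I*r^2 - 12*r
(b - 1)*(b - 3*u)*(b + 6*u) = b^3 + 3*b^2*u - b^2 - 18*b*u^2 - 3*b*u + 18*u^2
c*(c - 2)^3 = c^4 - 6*c^3 + 12*c^2 - 8*c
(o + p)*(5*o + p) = 5*o^2 + 6*o*p + p^2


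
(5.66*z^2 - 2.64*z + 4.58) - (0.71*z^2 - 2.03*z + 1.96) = 4.95*z^2 - 0.61*z + 2.62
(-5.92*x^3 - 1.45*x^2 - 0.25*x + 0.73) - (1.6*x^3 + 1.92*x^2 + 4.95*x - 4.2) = -7.52*x^3 - 3.37*x^2 - 5.2*x + 4.93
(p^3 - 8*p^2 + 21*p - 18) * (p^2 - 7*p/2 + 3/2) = p^5 - 23*p^4/2 + 101*p^3/2 - 207*p^2/2 + 189*p/2 - 27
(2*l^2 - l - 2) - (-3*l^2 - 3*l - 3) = 5*l^2 + 2*l + 1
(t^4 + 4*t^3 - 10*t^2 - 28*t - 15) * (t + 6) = t^5 + 10*t^4 + 14*t^3 - 88*t^2 - 183*t - 90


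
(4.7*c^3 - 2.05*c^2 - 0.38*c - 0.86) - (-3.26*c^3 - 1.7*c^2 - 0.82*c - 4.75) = 7.96*c^3 - 0.35*c^2 + 0.44*c + 3.89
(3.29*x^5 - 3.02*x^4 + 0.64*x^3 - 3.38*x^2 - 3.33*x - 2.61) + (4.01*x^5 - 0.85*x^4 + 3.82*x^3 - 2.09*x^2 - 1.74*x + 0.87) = 7.3*x^5 - 3.87*x^4 + 4.46*x^3 - 5.47*x^2 - 5.07*x - 1.74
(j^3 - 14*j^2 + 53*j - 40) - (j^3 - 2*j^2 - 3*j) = -12*j^2 + 56*j - 40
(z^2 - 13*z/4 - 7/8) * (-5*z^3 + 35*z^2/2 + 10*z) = -5*z^5 + 135*z^4/4 - 85*z^3/2 - 765*z^2/16 - 35*z/4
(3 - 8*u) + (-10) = -8*u - 7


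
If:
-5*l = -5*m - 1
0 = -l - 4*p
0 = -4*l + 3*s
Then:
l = 3*s/4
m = 3*s/4 - 1/5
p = -3*s/16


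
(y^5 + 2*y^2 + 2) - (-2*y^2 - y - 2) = y^5 + 4*y^2 + y + 4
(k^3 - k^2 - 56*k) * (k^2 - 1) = k^5 - k^4 - 57*k^3 + k^2 + 56*k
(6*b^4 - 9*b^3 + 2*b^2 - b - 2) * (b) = 6*b^5 - 9*b^4 + 2*b^3 - b^2 - 2*b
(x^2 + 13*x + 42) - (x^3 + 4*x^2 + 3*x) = -x^3 - 3*x^2 + 10*x + 42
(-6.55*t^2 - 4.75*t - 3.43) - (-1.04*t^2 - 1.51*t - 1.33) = -5.51*t^2 - 3.24*t - 2.1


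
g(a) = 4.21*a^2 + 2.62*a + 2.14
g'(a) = 8.42*a + 2.62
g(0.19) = 2.79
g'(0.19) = 4.22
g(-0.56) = 1.99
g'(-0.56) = -2.10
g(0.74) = 6.38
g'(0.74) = 8.85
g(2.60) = 37.41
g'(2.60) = 24.51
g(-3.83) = 53.86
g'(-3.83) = -29.63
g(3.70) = 69.47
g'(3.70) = 33.77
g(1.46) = 14.94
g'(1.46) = 14.91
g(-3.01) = 32.40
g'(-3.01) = -22.72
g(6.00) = 169.42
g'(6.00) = 53.14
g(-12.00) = 576.94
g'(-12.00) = -98.42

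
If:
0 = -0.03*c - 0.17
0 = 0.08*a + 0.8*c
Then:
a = 56.67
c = -5.67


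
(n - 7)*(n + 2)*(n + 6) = n^3 + n^2 - 44*n - 84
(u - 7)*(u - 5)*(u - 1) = u^3 - 13*u^2 + 47*u - 35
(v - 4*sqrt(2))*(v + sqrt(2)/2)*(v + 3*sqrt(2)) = v^3 - sqrt(2)*v^2/2 - 25*v - 12*sqrt(2)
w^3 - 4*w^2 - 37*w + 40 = (w - 8)*(w - 1)*(w + 5)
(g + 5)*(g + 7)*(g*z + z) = g^3*z + 13*g^2*z + 47*g*z + 35*z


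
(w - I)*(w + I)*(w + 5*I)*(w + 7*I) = w^4 + 12*I*w^3 - 34*w^2 + 12*I*w - 35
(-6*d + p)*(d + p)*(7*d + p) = -42*d^3 - 41*d^2*p + 2*d*p^2 + p^3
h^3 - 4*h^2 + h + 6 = (h - 3)*(h - 2)*(h + 1)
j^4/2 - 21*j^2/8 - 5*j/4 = j*(j/2 + 1/4)*(j - 5/2)*(j + 2)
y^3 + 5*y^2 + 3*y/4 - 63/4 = (y - 3/2)*(y + 3)*(y + 7/2)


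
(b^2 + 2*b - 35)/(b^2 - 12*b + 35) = (b + 7)/(b - 7)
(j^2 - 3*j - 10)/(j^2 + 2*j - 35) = (j + 2)/(j + 7)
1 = 1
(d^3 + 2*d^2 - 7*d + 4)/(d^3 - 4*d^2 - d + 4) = (d^2 + 3*d - 4)/(d^2 - 3*d - 4)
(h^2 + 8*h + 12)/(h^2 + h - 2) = (h + 6)/(h - 1)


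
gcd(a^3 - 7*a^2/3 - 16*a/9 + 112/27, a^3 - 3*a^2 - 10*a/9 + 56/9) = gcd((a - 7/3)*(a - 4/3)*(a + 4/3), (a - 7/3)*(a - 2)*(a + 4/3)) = a^2 - a - 28/9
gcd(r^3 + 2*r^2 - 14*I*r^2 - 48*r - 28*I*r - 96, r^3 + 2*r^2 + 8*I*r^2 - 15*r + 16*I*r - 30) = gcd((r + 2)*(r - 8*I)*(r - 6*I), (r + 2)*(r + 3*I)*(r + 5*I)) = r + 2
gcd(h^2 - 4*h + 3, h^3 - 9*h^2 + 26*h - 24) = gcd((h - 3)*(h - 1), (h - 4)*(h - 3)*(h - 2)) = h - 3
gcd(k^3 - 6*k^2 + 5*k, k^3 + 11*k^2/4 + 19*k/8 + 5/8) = 1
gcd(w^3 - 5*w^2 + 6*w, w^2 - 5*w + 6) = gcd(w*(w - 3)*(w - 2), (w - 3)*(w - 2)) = w^2 - 5*w + 6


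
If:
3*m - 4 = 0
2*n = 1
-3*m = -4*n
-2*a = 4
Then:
No Solution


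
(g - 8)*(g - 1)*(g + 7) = g^3 - 2*g^2 - 55*g + 56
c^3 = c^3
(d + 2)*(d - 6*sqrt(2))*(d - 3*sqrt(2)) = d^3 - 9*sqrt(2)*d^2 + 2*d^2 - 18*sqrt(2)*d + 36*d + 72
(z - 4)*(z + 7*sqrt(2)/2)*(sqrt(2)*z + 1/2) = sqrt(2)*z^3 - 4*sqrt(2)*z^2 + 15*z^2/2 - 30*z + 7*sqrt(2)*z/4 - 7*sqrt(2)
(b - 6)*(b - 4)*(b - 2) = b^3 - 12*b^2 + 44*b - 48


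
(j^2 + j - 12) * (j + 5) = j^3 + 6*j^2 - 7*j - 60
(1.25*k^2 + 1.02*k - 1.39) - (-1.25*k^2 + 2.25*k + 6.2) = 2.5*k^2 - 1.23*k - 7.59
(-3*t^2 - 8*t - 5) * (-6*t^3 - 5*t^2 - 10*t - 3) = 18*t^5 + 63*t^4 + 100*t^3 + 114*t^2 + 74*t + 15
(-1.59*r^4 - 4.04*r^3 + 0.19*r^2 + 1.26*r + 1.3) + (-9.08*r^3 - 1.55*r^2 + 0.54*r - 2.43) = -1.59*r^4 - 13.12*r^3 - 1.36*r^2 + 1.8*r - 1.13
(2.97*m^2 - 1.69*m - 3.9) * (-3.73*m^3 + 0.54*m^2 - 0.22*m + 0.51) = -11.0781*m^5 + 7.9075*m^4 + 12.981*m^3 - 0.2195*m^2 - 0.00390000000000001*m - 1.989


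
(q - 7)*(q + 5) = q^2 - 2*q - 35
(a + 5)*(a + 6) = a^2 + 11*a + 30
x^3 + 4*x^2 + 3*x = x*(x + 1)*(x + 3)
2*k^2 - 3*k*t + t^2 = (-2*k + t)*(-k + t)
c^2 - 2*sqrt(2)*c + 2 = (c - sqrt(2))^2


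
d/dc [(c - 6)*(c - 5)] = 2*c - 11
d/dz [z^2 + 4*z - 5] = 2*z + 4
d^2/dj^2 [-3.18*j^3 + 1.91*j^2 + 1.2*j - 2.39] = 3.82 - 19.08*j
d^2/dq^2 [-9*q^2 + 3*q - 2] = -18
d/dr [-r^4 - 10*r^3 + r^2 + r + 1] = -4*r^3 - 30*r^2 + 2*r + 1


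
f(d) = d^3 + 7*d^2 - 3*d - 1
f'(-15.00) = 462.00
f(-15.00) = -1756.00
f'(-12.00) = 261.00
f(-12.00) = -685.00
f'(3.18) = 71.86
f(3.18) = 92.40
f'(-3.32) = -16.41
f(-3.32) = 49.52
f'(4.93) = 138.93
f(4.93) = 274.17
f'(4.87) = 136.33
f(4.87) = 265.91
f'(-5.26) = 6.36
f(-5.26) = 62.92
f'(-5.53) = 11.32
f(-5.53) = 60.54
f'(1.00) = 14.00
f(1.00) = 4.00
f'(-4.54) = -4.73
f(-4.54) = 63.32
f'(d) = 3*d^2 + 14*d - 3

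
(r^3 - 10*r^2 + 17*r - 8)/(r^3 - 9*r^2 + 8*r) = (r - 1)/r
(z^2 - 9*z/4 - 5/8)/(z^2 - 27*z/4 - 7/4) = (z - 5/2)/(z - 7)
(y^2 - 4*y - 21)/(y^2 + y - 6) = (y - 7)/(y - 2)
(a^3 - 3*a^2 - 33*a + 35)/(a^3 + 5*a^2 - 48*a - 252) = (a^2 + 4*a - 5)/(a^2 + 12*a + 36)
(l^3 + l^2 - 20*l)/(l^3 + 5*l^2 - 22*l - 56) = l*(l + 5)/(l^2 + 9*l + 14)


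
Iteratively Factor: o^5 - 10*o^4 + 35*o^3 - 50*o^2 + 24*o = (o - 2)*(o^4 - 8*o^3 + 19*o^2 - 12*o) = o*(o - 2)*(o^3 - 8*o^2 + 19*o - 12) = o*(o - 3)*(o - 2)*(o^2 - 5*o + 4) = o*(o - 3)*(o - 2)*(o - 1)*(o - 4)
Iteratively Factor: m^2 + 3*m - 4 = (m - 1)*(m + 4)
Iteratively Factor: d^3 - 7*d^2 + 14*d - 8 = (d - 1)*(d^2 - 6*d + 8) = (d - 2)*(d - 1)*(d - 4)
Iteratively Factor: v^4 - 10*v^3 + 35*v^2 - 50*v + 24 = (v - 4)*(v^3 - 6*v^2 + 11*v - 6) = (v - 4)*(v - 2)*(v^2 - 4*v + 3) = (v - 4)*(v - 3)*(v - 2)*(v - 1)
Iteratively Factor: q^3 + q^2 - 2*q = (q + 2)*(q^2 - q) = (q - 1)*(q + 2)*(q)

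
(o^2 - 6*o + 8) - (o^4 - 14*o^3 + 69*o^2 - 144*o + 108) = -o^4 + 14*o^3 - 68*o^2 + 138*o - 100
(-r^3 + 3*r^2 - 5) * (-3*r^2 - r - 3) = 3*r^5 - 8*r^4 + 6*r^2 + 5*r + 15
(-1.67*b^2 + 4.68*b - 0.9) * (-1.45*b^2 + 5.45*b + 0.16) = 2.4215*b^4 - 15.8875*b^3 + 26.5438*b^2 - 4.1562*b - 0.144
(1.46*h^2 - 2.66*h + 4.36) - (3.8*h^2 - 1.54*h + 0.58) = -2.34*h^2 - 1.12*h + 3.78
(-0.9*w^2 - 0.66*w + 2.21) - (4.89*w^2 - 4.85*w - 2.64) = -5.79*w^2 + 4.19*w + 4.85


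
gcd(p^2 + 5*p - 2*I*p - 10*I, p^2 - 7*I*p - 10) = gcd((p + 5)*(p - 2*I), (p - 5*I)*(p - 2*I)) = p - 2*I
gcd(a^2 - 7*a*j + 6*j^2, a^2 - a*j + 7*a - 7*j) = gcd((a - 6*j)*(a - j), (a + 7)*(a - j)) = a - j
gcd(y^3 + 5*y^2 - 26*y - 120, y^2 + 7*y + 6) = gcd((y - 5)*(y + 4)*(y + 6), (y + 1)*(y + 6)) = y + 6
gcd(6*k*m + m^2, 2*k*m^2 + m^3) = m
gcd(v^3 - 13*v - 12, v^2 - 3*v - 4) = v^2 - 3*v - 4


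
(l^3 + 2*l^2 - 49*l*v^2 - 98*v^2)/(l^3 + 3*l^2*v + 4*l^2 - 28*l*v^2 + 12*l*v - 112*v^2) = (-l^2 + 7*l*v - 2*l + 14*v)/(-l^2 + 4*l*v - 4*l + 16*v)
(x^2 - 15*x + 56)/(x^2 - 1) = (x^2 - 15*x + 56)/(x^2 - 1)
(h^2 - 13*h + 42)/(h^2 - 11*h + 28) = (h - 6)/(h - 4)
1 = 1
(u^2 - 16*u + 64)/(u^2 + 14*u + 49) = (u^2 - 16*u + 64)/(u^2 + 14*u + 49)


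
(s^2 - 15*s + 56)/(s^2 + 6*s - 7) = (s^2 - 15*s + 56)/(s^2 + 6*s - 7)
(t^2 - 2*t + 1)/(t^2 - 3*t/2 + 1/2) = 2*(t - 1)/(2*t - 1)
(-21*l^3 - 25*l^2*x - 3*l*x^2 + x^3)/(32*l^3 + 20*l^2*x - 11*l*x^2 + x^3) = (-21*l^2 - 4*l*x + x^2)/(32*l^2 - 12*l*x + x^2)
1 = 1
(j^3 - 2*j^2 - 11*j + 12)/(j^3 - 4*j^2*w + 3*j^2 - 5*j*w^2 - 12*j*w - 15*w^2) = (-j^2 + 5*j - 4)/(-j^2 + 4*j*w + 5*w^2)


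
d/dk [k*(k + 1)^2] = (k + 1)*(3*k + 1)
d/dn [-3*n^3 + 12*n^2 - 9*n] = -9*n^2 + 24*n - 9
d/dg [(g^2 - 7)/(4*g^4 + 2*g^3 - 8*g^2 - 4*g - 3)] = 2*(-4*g^5 - g^4 + 56*g^3 + 19*g^2 - 59*g - 14)/(16*g^8 + 16*g^7 - 60*g^6 - 64*g^5 + 24*g^4 + 52*g^3 + 64*g^2 + 24*g + 9)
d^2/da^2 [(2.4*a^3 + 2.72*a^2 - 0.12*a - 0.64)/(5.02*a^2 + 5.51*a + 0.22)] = (5.6843418860808e-14*a^5 - 16.0922239999999*a^3 - 97.3376639999999*a^2 - 104.72304*a - 36.893072)/(126.506008*a^6 + 416.562612*a^5 + 473.85537*a^4 + 203.795615*a^3 + 20.76657*a^2 + 0.800052*a + 0.010648)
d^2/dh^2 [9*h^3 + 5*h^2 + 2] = 54*h + 10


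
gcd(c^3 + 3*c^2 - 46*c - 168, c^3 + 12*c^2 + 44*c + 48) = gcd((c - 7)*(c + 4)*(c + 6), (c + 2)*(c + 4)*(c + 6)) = c^2 + 10*c + 24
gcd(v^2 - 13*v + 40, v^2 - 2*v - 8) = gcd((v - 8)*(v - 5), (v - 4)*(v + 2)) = 1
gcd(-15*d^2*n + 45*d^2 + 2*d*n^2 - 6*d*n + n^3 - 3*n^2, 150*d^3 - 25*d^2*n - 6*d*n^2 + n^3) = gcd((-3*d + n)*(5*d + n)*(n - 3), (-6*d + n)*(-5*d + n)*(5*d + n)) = 5*d + n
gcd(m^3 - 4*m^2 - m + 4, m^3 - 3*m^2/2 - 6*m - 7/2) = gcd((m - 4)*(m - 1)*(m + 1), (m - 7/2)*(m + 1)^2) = m + 1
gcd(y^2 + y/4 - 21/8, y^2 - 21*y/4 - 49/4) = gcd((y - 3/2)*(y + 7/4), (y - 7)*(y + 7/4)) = y + 7/4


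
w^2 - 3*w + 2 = (w - 2)*(w - 1)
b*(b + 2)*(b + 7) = b^3 + 9*b^2 + 14*b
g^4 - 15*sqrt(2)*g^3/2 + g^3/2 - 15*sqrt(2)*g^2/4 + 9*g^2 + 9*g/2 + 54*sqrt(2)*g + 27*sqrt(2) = (g + 1/2)*(g - 6*sqrt(2))*(g - 3*sqrt(2))*(g + 3*sqrt(2)/2)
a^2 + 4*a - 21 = (a - 3)*(a + 7)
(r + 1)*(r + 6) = r^2 + 7*r + 6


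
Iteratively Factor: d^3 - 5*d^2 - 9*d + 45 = (d - 3)*(d^2 - 2*d - 15) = (d - 3)*(d + 3)*(d - 5)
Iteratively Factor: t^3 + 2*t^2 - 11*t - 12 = (t + 1)*(t^2 + t - 12) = (t - 3)*(t + 1)*(t + 4)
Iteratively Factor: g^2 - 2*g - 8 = (g + 2)*(g - 4)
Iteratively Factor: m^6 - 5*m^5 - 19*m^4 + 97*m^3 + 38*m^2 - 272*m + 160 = (m + 4)*(m^5 - 9*m^4 + 17*m^3 + 29*m^2 - 78*m + 40) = (m + 2)*(m + 4)*(m^4 - 11*m^3 + 39*m^2 - 49*m + 20) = (m - 5)*(m + 2)*(m + 4)*(m^3 - 6*m^2 + 9*m - 4) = (m - 5)*(m - 1)*(m + 2)*(m + 4)*(m^2 - 5*m + 4) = (m - 5)*(m - 4)*(m - 1)*(m + 2)*(m + 4)*(m - 1)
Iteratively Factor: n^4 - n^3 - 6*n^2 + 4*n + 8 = (n - 2)*(n^3 + n^2 - 4*n - 4) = (n - 2)*(n + 1)*(n^2 - 4) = (n - 2)^2*(n + 1)*(n + 2)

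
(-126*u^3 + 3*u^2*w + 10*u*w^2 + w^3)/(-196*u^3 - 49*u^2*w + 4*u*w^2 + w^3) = (18*u^2 - 3*u*w - w^2)/(28*u^2 + 3*u*w - w^2)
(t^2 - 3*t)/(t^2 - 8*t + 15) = t/(t - 5)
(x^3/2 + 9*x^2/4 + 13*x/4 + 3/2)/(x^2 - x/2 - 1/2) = (2*x^3 + 9*x^2 + 13*x + 6)/(2*(2*x^2 - x - 1))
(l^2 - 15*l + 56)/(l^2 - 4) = (l^2 - 15*l + 56)/(l^2 - 4)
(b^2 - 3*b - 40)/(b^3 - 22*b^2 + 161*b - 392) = (b + 5)/(b^2 - 14*b + 49)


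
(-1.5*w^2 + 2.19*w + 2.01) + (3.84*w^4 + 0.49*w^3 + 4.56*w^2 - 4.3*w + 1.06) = 3.84*w^4 + 0.49*w^3 + 3.06*w^2 - 2.11*w + 3.07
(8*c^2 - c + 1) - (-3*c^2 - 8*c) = 11*c^2 + 7*c + 1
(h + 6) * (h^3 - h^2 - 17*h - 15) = h^4 + 5*h^3 - 23*h^2 - 117*h - 90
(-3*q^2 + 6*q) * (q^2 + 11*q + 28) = -3*q^4 - 27*q^3 - 18*q^2 + 168*q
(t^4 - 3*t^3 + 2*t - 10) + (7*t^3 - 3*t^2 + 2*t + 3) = t^4 + 4*t^3 - 3*t^2 + 4*t - 7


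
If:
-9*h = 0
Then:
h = 0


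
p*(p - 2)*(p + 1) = p^3 - p^2 - 2*p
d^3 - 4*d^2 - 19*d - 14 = (d - 7)*(d + 1)*(d + 2)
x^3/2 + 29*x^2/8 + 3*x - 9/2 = (x/2 + 1)*(x - 3/4)*(x + 6)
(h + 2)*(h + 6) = h^2 + 8*h + 12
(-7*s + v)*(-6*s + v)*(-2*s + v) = -84*s^3 + 68*s^2*v - 15*s*v^2 + v^3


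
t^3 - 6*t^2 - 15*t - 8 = (t - 8)*(t + 1)^2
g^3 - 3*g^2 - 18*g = g*(g - 6)*(g + 3)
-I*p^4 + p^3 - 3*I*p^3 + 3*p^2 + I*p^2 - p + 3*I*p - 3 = (p - 1)*(p + 3)*(p + I)*(-I*p - I)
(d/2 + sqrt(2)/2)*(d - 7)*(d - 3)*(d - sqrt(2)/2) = d^4/2 - 5*d^3 + sqrt(2)*d^3/4 - 5*sqrt(2)*d^2/2 + 10*d^2 + 5*d + 21*sqrt(2)*d/4 - 21/2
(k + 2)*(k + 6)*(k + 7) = k^3 + 15*k^2 + 68*k + 84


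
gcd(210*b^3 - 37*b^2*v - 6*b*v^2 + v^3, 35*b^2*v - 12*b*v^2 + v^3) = 35*b^2 - 12*b*v + v^2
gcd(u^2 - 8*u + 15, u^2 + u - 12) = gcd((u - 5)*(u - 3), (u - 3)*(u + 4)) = u - 3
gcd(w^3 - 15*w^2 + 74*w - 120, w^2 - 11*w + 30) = w^2 - 11*w + 30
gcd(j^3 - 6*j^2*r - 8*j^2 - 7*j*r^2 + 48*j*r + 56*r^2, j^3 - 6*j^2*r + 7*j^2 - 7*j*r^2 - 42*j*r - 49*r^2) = -j^2 + 6*j*r + 7*r^2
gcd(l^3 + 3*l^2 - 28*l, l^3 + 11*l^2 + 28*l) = l^2 + 7*l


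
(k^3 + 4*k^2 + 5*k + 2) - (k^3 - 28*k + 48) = 4*k^2 + 33*k - 46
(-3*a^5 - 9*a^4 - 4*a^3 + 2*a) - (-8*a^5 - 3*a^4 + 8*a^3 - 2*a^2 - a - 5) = 5*a^5 - 6*a^4 - 12*a^3 + 2*a^2 + 3*a + 5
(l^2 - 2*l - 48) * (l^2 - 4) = l^4 - 2*l^3 - 52*l^2 + 8*l + 192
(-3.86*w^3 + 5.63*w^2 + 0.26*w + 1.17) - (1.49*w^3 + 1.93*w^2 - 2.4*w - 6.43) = -5.35*w^3 + 3.7*w^2 + 2.66*w + 7.6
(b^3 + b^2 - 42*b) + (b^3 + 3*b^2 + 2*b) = 2*b^3 + 4*b^2 - 40*b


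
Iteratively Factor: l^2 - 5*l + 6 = (l - 2)*(l - 3)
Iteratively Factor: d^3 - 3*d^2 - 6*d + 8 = (d - 4)*(d^2 + d - 2) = (d - 4)*(d + 2)*(d - 1)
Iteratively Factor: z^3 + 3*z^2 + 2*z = (z + 1)*(z^2 + 2*z) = z*(z + 1)*(z + 2)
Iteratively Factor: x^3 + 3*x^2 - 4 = (x + 2)*(x^2 + x - 2) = (x - 1)*(x + 2)*(x + 2)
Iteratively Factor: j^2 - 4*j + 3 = (j - 1)*(j - 3)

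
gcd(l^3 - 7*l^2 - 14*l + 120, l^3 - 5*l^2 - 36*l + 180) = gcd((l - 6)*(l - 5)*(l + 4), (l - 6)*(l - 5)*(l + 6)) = l^2 - 11*l + 30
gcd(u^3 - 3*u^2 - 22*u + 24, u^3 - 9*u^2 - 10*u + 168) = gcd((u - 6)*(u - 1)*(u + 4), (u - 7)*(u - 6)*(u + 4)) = u^2 - 2*u - 24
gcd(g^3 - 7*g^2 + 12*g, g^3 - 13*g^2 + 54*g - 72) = g^2 - 7*g + 12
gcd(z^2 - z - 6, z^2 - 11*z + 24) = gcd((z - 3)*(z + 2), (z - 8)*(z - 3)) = z - 3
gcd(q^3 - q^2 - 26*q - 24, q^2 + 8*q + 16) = q + 4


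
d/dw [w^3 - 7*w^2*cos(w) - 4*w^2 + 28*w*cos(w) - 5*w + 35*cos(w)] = 7*w^2*sin(w) + 3*w^2 - 28*w*sin(w) - 14*w*cos(w) - 8*w - 35*sin(w) + 28*cos(w) - 5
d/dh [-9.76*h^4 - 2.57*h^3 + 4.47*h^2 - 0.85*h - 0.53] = -39.04*h^3 - 7.71*h^2 + 8.94*h - 0.85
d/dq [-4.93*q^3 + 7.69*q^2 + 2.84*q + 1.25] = -14.79*q^2 + 15.38*q + 2.84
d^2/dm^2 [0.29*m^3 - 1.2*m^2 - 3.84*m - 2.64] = 1.74*m - 2.4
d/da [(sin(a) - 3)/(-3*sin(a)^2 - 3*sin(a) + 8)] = (3*sin(a)^2 - 18*sin(a) - 1)*cos(a)/(3*sin(a)^2 + 3*sin(a) - 8)^2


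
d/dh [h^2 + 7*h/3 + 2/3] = 2*h + 7/3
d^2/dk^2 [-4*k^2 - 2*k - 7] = -8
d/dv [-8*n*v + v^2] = -8*n + 2*v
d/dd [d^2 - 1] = 2*d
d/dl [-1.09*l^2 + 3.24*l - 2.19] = 3.24 - 2.18*l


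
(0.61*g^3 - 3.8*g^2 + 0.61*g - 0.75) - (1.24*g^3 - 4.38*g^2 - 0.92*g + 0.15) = -0.63*g^3 + 0.58*g^2 + 1.53*g - 0.9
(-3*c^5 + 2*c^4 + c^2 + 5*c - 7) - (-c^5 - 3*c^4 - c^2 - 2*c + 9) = -2*c^5 + 5*c^4 + 2*c^2 + 7*c - 16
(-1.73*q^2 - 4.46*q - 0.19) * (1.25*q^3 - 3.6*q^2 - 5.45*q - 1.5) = -2.1625*q^5 + 0.653*q^4 + 25.247*q^3 + 27.586*q^2 + 7.7255*q + 0.285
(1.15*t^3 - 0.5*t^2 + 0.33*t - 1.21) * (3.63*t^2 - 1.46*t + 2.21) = 4.1745*t^5 - 3.494*t^4 + 4.4694*t^3 - 5.9791*t^2 + 2.4959*t - 2.6741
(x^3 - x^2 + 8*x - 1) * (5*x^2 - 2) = 5*x^5 - 5*x^4 + 38*x^3 - 3*x^2 - 16*x + 2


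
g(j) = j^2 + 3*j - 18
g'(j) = 2*j + 3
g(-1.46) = -20.25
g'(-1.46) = 0.08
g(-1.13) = -20.11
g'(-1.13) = 0.74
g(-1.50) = -20.25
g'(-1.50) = 0.00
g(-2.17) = -19.80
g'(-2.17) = -1.34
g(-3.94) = -14.30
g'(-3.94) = -4.88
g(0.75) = -15.19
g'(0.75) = 4.50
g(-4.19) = -13.01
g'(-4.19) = -5.38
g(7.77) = 65.68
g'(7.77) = 18.54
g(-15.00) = 162.00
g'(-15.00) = -27.00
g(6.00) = 36.00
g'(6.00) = 15.00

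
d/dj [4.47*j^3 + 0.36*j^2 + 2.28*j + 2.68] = 13.41*j^2 + 0.72*j + 2.28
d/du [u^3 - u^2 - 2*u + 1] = 3*u^2 - 2*u - 2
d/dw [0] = 0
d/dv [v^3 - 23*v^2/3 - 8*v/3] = 3*v^2 - 46*v/3 - 8/3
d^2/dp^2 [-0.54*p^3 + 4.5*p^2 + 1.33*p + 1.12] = 9.0 - 3.24*p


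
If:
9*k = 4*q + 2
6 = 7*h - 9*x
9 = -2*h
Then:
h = -9/2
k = 4*q/9 + 2/9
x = -25/6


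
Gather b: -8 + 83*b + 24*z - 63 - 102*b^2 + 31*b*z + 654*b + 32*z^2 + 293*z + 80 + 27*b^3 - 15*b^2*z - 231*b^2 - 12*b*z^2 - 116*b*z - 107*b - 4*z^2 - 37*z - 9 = 27*b^3 + b^2*(-15*z - 333) + b*(-12*z^2 - 85*z + 630) + 28*z^2 + 280*z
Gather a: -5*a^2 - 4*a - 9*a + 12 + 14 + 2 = -5*a^2 - 13*a + 28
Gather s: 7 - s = 7 - s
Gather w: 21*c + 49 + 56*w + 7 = 21*c + 56*w + 56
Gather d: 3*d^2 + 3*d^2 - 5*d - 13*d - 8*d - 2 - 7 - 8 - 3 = 6*d^2 - 26*d - 20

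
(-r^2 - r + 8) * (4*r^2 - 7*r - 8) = -4*r^4 + 3*r^3 + 47*r^2 - 48*r - 64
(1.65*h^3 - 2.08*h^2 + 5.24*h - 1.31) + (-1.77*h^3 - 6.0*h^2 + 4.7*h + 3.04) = -0.12*h^3 - 8.08*h^2 + 9.94*h + 1.73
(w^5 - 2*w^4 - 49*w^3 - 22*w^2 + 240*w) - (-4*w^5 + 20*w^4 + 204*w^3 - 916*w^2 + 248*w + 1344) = 5*w^5 - 22*w^4 - 253*w^3 + 894*w^2 - 8*w - 1344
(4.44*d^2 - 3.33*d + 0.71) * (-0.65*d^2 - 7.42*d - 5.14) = -2.886*d^4 - 30.7803*d^3 + 1.4255*d^2 + 11.848*d - 3.6494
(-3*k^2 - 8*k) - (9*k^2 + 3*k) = -12*k^2 - 11*k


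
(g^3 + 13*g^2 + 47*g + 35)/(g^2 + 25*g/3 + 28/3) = 3*(g^2 + 6*g + 5)/(3*g + 4)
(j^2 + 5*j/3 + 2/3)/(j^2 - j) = (3*j^2 + 5*j + 2)/(3*j*(j - 1))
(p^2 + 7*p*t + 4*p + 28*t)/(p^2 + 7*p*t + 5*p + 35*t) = (p + 4)/(p + 5)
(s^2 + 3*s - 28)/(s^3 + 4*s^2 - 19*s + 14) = (s - 4)/(s^2 - 3*s + 2)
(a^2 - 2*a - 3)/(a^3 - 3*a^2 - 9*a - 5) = (a - 3)/(a^2 - 4*a - 5)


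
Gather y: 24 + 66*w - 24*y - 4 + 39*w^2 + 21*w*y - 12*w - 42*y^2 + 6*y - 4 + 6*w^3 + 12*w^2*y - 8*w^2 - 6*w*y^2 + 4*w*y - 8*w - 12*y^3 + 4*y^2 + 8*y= 6*w^3 + 31*w^2 + 46*w - 12*y^3 + y^2*(-6*w - 38) + y*(12*w^2 + 25*w - 10) + 16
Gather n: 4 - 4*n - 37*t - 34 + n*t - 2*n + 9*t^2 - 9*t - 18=n*(t - 6) + 9*t^2 - 46*t - 48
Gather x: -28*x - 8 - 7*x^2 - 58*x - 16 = -7*x^2 - 86*x - 24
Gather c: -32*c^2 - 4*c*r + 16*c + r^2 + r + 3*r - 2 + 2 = -32*c^2 + c*(16 - 4*r) + r^2 + 4*r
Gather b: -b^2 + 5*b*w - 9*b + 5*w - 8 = -b^2 + b*(5*w - 9) + 5*w - 8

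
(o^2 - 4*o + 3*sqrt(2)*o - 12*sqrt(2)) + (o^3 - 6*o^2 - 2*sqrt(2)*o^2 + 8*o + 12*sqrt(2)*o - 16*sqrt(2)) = o^3 - 5*o^2 - 2*sqrt(2)*o^2 + 4*o + 15*sqrt(2)*o - 28*sqrt(2)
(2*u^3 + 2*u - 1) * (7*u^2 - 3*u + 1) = 14*u^5 - 6*u^4 + 16*u^3 - 13*u^2 + 5*u - 1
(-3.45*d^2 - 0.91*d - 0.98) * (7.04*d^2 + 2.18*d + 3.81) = -24.288*d^4 - 13.9274*d^3 - 22.0275*d^2 - 5.6035*d - 3.7338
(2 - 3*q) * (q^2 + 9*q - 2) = -3*q^3 - 25*q^2 + 24*q - 4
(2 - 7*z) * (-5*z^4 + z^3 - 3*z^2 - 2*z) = 35*z^5 - 17*z^4 + 23*z^3 + 8*z^2 - 4*z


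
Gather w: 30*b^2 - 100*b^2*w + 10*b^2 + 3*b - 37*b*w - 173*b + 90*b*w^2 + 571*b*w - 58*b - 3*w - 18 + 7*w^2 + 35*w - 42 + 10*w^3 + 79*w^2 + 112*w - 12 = 40*b^2 - 228*b + 10*w^3 + w^2*(90*b + 86) + w*(-100*b^2 + 534*b + 144) - 72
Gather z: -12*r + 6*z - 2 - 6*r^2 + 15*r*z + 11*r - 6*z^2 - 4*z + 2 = -6*r^2 - r - 6*z^2 + z*(15*r + 2)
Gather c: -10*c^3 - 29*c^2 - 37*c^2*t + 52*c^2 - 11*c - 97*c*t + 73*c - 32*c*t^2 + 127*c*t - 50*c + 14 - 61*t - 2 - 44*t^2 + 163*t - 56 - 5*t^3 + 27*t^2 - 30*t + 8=-10*c^3 + c^2*(23 - 37*t) + c*(-32*t^2 + 30*t + 12) - 5*t^3 - 17*t^2 + 72*t - 36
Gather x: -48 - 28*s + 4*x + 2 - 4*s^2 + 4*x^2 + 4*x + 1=-4*s^2 - 28*s + 4*x^2 + 8*x - 45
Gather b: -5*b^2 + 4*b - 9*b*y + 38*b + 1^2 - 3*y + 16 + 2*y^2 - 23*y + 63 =-5*b^2 + b*(42 - 9*y) + 2*y^2 - 26*y + 80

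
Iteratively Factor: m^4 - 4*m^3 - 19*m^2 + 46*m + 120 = (m + 3)*(m^3 - 7*m^2 + 2*m + 40) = (m - 5)*(m + 3)*(m^2 - 2*m - 8) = (m - 5)*(m - 4)*(m + 3)*(m + 2)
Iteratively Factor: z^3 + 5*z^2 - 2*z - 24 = (z + 3)*(z^2 + 2*z - 8) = (z + 3)*(z + 4)*(z - 2)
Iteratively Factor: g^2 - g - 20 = (g - 5)*(g + 4)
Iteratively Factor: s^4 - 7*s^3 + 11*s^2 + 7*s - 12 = (s + 1)*(s^3 - 8*s^2 + 19*s - 12) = (s - 1)*(s + 1)*(s^2 - 7*s + 12) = (s - 3)*(s - 1)*(s + 1)*(s - 4)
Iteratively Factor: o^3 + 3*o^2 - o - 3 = (o + 3)*(o^2 - 1) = (o + 1)*(o + 3)*(o - 1)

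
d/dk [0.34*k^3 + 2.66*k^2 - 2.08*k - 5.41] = 1.02*k^2 + 5.32*k - 2.08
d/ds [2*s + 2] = 2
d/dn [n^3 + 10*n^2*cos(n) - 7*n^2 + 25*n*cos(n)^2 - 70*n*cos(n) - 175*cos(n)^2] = -10*n^2*sin(n) + 3*n^2 + 70*n*sin(n) - 25*n*sin(2*n) + 20*n*cos(n) - 14*n + 175*sin(2*n) + 25*cos(n)^2 - 70*cos(n)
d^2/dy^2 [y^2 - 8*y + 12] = 2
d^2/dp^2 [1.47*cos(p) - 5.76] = -1.47*cos(p)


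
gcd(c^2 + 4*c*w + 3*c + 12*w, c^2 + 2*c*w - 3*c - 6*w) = 1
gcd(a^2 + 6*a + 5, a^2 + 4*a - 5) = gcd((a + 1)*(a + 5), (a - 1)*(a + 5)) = a + 5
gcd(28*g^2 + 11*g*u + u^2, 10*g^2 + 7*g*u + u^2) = 1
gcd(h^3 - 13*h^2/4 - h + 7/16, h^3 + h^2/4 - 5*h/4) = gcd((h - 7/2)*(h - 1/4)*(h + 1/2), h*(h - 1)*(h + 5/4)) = 1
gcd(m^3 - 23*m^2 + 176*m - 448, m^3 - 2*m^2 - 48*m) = m - 8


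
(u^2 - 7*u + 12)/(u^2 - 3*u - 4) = (u - 3)/(u + 1)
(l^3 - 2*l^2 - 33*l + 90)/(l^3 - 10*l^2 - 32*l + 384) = (l^2 - 8*l + 15)/(l^2 - 16*l + 64)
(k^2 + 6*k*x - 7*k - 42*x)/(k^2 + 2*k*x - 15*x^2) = (k^2 + 6*k*x - 7*k - 42*x)/(k^2 + 2*k*x - 15*x^2)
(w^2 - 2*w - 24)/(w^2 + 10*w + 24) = (w - 6)/(w + 6)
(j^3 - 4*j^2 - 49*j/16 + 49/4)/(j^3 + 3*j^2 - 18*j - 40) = (j^2 - 49/16)/(j^2 + 7*j + 10)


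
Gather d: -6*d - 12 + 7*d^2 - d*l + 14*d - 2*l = 7*d^2 + d*(8 - l) - 2*l - 12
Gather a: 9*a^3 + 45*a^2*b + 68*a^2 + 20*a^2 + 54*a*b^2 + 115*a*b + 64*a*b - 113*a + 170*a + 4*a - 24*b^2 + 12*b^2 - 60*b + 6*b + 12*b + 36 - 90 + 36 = 9*a^3 + a^2*(45*b + 88) + a*(54*b^2 + 179*b + 61) - 12*b^2 - 42*b - 18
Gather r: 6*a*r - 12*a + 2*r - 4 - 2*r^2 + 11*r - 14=-12*a - 2*r^2 + r*(6*a + 13) - 18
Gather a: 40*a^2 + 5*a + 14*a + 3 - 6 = 40*a^2 + 19*a - 3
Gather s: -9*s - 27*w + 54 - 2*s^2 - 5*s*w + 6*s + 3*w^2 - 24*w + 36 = -2*s^2 + s*(-5*w - 3) + 3*w^2 - 51*w + 90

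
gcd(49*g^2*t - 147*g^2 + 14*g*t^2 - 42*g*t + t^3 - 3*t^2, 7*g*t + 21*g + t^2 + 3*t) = 7*g + t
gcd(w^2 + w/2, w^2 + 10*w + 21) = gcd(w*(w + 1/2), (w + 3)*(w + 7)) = 1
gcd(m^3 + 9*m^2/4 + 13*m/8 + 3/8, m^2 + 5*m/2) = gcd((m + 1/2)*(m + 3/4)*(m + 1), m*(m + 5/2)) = 1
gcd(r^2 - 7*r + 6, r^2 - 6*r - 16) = 1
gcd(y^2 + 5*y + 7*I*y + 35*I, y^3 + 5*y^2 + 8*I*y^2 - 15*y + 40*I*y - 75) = y + 5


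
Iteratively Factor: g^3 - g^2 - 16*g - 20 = (g - 5)*(g^2 + 4*g + 4) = (g - 5)*(g + 2)*(g + 2)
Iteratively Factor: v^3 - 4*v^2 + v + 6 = (v - 2)*(v^2 - 2*v - 3) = (v - 3)*(v - 2)*(v + 1)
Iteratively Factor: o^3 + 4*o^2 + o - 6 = (o - 1)*(o^2 + 5*o + 6) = (o - 1)*(o + 2)*(o + 3)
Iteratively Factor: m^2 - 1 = (m - 1)*(m + 1)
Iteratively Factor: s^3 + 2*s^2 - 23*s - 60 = (s + 4)*(s^2 - 2*s - 15) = (s + 3)*(s + 4)*(s - 5)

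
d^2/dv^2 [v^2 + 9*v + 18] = 2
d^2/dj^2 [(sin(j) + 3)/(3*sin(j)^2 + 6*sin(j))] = (-sin(j)^2 - 10*sin(j) - 16 + 6/sin(j) + 36/sin(j)^2 + 24/sin(j)^3)/(3*(sin(j) + 2)^3)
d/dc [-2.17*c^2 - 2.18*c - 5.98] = -4.34*c - 2.18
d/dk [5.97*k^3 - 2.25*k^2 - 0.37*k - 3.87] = 17.91*k^2 - 4.5*k - 0.37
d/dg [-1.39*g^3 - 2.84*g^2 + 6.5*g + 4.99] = -4.17*g^2 - 5.68*g + 6.5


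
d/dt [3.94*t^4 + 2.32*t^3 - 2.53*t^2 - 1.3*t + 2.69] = 15.76*t^3 + 6.96*t^2 - 5.06*t - 1.3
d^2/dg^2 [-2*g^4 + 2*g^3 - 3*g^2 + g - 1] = -24*g^2 + 12*g - 6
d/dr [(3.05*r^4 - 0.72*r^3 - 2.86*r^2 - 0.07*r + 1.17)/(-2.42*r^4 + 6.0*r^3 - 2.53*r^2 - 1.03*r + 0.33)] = (16.5576*r^6 - 29.2754*r^5 + 9.0489*r^4 + 17.6748*r^3 - 19.0041*r^2 + 4.0326*r + 1.182)/(5.8564*r^8 - 29.04*r^7 + 48.2452*r^6 - 25.3748*r^5 - 7.5563*r^4 + 9.1718*r^3 - 0.6089*r^2 - 0.6798*r + 0.1089)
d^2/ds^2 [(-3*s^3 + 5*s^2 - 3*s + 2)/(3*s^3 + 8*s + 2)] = 2*(45*s^6 + 135*s^5 - 144*s^4 - 330*s^3 + 108*s^2 - 72*s + 196)/(27*s^9 + 216*s^7 + 54*s^6 + 576*s^5 + 288*s^4 + 548*s^3 + 384*s^2 + 96*s + 8)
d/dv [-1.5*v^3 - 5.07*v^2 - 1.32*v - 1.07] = -4.5*v^2 - 10.14*v - 1.32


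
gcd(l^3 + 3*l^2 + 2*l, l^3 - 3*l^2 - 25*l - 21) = l + 1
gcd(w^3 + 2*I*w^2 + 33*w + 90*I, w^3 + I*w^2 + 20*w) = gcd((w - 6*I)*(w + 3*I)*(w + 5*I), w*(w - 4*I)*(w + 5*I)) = w + 5*I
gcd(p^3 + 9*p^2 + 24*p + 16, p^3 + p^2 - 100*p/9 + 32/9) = p + 4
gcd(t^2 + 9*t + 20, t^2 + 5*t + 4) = t + 4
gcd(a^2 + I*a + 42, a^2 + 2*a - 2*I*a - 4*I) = 1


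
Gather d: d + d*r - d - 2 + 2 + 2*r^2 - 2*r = d*r + 2*r^2 - 2*r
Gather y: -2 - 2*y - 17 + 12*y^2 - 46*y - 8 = 12*y^2 - 48*y - 27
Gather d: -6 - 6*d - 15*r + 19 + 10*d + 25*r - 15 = 4*d + 10*r - 2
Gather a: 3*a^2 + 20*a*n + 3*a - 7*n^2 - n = 3*a^2 + a*(20*n + 3) - 7*n^2 - n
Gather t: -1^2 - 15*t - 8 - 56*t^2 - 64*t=-56*t^2 - 79*t - 9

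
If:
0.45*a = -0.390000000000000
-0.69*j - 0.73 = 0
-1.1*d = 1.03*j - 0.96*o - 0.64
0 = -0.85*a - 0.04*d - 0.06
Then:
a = -0.87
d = 16.92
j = -1.06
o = 17.58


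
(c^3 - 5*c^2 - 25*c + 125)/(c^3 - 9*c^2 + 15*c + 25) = (c + 5)/(c + 1)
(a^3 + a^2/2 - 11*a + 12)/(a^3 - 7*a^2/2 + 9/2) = (a^2 + 2*a - 8)/(a^2 - 2*a - 3)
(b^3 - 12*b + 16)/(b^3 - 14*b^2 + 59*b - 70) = (b^2 + 2*b - 8)/(b^2 - 12*b + 35)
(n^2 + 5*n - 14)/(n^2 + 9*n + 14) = (n - 2)/(n + 2)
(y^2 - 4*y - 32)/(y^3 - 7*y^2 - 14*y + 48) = (y + 4)/(y^2 + y - 6)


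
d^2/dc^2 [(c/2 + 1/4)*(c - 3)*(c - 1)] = 3*c - 7/2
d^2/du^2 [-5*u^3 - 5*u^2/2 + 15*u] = -30*u - 5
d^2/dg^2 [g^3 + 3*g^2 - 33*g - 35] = 6*g + 6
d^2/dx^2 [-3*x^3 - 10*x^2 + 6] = -18*x - 20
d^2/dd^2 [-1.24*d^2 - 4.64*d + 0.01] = -2.48000000000000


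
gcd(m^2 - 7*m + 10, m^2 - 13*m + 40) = m - 5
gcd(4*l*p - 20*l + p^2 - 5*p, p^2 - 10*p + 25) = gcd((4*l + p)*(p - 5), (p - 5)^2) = p - 5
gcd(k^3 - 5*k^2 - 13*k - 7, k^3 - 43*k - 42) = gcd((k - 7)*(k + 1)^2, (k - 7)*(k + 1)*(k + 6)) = k^2 - 6*k - 7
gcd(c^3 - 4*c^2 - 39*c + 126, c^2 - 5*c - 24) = 1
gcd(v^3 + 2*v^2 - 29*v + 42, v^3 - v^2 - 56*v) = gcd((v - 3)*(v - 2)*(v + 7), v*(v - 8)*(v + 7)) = v + 7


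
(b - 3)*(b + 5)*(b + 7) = b^3 + 9*b^2 - b - 105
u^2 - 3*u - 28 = (u - 7)*(u + 4)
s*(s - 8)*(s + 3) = s^3 - 5*s^2 - 24*s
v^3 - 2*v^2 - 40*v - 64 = (v - 8)*(v + 2)*(v + 4)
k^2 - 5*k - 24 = (k - 8)*(k + 3)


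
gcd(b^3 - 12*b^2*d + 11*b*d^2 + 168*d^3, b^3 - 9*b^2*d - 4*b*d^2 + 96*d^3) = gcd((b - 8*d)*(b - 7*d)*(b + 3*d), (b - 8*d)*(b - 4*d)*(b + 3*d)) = b^2 - 5*b*d - 24*d^2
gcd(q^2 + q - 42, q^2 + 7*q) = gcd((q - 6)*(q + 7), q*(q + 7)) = q + 7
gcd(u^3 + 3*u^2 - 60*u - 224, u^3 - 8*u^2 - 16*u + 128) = u^2 - 4*u - 32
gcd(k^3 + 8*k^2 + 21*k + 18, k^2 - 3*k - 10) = k + 2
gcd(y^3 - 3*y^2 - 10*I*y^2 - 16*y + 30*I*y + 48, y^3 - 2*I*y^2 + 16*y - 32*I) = y - 2*I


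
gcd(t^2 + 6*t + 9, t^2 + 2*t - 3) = t + 3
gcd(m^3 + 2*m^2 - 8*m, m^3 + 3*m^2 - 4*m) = m^2 + 4*m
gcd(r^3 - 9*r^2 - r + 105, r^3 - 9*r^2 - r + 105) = r^3 - 9*r^2 - r + 105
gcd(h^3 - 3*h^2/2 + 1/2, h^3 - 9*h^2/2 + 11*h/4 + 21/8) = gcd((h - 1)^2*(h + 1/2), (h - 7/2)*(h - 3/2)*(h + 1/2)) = h + 1/2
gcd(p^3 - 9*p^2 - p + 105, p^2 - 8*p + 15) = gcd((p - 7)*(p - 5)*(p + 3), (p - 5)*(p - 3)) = p - 5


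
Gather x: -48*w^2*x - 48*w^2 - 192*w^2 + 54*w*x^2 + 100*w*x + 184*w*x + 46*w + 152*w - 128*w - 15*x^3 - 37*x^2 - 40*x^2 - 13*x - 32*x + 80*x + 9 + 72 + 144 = -240*w^2 + 70*w - 15*x^3 + x^2*(54*w - 77) + x*(-48*w^2 + 284*w + 35) + 225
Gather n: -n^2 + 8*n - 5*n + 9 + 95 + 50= -n^2 + 3*n + 154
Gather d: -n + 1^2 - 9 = -n - 8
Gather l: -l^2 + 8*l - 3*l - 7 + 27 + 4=-l^2 + 5*l + 24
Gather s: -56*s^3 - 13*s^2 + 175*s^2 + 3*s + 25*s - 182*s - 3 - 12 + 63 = -56*s^3 + 162*s^2 - 154*s + 48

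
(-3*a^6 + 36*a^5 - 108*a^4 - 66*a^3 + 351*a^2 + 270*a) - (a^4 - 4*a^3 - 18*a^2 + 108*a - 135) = -3*a^6 + 36*a^5 - 109*a^4 - 62*a^3 + 369*a^2 + 162*a + 135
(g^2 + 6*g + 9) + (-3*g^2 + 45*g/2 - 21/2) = -2*g^2 + 57*g/2 - 3/2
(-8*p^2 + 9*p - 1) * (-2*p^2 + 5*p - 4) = 16*p^4 - 58*p^3 + 79*p^2 - 41*p + 4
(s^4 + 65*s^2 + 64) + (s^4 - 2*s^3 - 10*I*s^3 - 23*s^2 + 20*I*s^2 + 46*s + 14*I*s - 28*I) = 2*s^4 - 2*s^3 - 10*I*s^3 + 42*s^2 + 20*I*s^2 + 46*s + 14*I*s + 64 - 28*I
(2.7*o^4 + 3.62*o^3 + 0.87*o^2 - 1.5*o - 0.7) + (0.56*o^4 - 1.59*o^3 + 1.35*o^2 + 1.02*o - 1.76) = 3.26*o^4 + 2.03*o^3 + 2.22*o^2 - 0.48*o - 2.46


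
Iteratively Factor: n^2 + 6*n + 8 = (n + 4)*(n + 2)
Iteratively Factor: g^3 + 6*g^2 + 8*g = (g + 4)*(g^2 + 2*g) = (g + 2)*(g + 4)*(g)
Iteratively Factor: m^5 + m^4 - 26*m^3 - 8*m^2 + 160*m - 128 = (m - 4)*(m^4 + 5*m^3 - 6*m^2 - 32*m + 32) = (m - 4)*(m + 4)*(m^3 + m^2 - 10*m + 8) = (m - 4)*(m - 1)*(m + 4)*(m^2 + 2*m - 8) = (m - 4)*(m - 1)*(m + 4)^2*(m - 2)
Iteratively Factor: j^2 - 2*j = (j)*(j - 2)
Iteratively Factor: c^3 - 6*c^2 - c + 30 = (c - 5)*(c^2 - c - 6) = (c - 5)*(c - 3)*(c + 2)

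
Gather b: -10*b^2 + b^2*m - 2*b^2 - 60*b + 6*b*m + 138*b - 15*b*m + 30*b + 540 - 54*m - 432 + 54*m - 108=b^2*(m - 12) + b*(108 - 9*m)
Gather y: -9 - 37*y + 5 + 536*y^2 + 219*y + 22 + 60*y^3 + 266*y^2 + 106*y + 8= 60*y^3 + 802*y^2 + 288*y + 26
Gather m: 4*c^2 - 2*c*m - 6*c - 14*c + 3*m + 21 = 4*c^2 - 20*c + m*(3 - 2*c) + 21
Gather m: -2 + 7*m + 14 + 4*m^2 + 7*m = 4*m^2 + 14*m + 12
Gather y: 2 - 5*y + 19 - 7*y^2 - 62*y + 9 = -7*y^2 - 67*y + 30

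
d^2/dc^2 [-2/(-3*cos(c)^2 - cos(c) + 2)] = 2*(-36*sin(c)^4 + 43*sin(c)^2 + 37*cos(c)/4 - 9*cos(3*c)/4 + 7)/((cos(c) + 1)^3*(3*cos(c) - 2)^3)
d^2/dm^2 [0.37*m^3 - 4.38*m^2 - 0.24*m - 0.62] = 2.22*m - 8.76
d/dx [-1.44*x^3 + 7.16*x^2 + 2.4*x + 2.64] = -4.32*x^2 + 14.32*x + 2.4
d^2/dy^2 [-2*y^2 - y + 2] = -4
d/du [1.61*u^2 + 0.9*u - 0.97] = 3.22*u + 0.9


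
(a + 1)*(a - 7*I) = a^2 + a - 7*I*a - 7*I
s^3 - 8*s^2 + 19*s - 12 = (s - 4)*(s - 3)*(s - 1)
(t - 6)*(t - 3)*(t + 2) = t^3 - 7*t^2 + 36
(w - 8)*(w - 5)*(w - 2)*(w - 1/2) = w^4 - 31*w^3/2 + 147*w^2/2 - 113*w + 40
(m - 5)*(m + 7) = m^2 + 2*m - 35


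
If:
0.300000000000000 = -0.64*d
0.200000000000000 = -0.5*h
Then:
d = -0.47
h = -0.40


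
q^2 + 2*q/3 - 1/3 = (q - 1/3)*(q + 1)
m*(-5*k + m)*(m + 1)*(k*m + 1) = -5*k^2*m^3 - 5*k^2*m^2 + k*m^4 + k*m^3 - 5*k*m^2 - 5*k*m + m^3 + m^2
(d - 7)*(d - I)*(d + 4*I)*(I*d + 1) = I*d^4 - 2*d^3 - 7*I*d^3 + 14*d^2 + 7*I*d^2 + 4*d - 49*I*d - 28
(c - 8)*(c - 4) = c^2 - 12*c + 32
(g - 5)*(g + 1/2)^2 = g^3 - 4*g^2 - 19*g/4 - 5/4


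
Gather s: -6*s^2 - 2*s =-6*s^2 - 2*s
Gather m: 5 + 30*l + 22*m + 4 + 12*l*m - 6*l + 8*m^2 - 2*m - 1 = 24*l + 8*m^2 + m*(12*l + 20) + 8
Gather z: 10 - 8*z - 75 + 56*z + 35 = 48*z - 30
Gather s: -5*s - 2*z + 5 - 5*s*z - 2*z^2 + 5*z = s*(-5*z - 5) - 2*z^2 + 3*z + 5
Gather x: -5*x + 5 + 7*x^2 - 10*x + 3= 7*x^2 - 15*x + 8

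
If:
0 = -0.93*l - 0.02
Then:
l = -0.02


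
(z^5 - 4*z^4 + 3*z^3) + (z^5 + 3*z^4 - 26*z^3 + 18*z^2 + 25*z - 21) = 2*z^5 - z^4 - 23*z^3 + 18*z^2 + 25*z - 21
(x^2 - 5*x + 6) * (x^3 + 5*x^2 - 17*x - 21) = x^5 - 36*x^3 + 94*x^2 + 3*x - 126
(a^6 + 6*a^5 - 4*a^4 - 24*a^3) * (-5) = -5*a^6 - 30*a^5 + 20*a^4 + 120*a^3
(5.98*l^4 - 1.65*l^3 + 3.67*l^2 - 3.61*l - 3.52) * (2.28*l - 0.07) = 13.6344*l^5 - 4.1806*l^4 + 8.4831*l^3 - 8.4877*l^2 - 7.7729*l + 0.2464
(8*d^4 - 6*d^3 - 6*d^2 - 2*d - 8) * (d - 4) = 8*d^5 - 38*d^4 + 18*d^3 + 22*d^2 + 32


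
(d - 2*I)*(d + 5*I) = d^2 + 3*I*d + 10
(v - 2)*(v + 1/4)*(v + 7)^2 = v^4 + 49*v^3/4 + 24*v^2 - 371*v/4 - 49/2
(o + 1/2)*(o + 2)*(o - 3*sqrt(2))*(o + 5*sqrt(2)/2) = o^4 - sqrt(2)*o^3/2 + 5*o^3/2 - 14*o^2 - 5*sqrt(2)*o^2/4 - 75*o/2 - sqrt(2)*o/2 - 15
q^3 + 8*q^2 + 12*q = q*(q + 2)*(q + 6)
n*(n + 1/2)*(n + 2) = n^3 + 5*n^2/2 + n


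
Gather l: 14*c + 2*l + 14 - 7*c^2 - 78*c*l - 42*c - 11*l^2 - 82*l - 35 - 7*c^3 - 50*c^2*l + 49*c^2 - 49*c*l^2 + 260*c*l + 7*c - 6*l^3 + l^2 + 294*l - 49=-7*c^3 + 42*c^2 - 21*c - 6*l^3 + l^2*(-49*c - 10) + l*(-50*c^2 + 182*c + 214) - 70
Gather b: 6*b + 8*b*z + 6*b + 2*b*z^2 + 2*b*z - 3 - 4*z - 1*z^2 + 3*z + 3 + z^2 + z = b*(2*z^2 + 10*z + 12)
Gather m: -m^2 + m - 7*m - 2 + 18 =-m^2 - 6*m + 16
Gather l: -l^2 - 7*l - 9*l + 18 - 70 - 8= -l^2 - 16*l - 60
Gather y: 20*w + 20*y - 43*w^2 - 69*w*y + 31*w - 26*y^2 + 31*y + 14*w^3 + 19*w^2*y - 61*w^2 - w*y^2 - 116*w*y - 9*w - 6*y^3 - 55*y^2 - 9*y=14*w^3 - 104*w^2 + 42*w - 6*y^3 + y^2*(-w - 81) + y*(19*w^2 - 185*w + 42)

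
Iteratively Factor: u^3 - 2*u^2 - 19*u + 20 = (u - 5)*(u^2 + 3*u - 4) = (u - 5)*(u + 4)*(u - 1)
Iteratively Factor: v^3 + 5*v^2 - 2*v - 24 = (v + 3)*(v^2 + 2*v - 8) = (v - 2)*(v + 3)*(v + 4)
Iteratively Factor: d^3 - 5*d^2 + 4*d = (d)*(d^2 - 5*d + 4) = d*(d - 1)*(d - 4)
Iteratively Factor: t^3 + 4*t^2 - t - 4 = (t + 1)*(t^2 + 3*t - 4) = (t - 1)*(t + 1)*(t + 4)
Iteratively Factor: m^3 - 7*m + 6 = (m + 3)*(m^2 - 3*m + 2) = (m - 2)*(m + 3)*(m - 1)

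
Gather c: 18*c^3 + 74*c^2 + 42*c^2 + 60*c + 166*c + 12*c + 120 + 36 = 18*c^3 + 116*c^2 + 238*c + 156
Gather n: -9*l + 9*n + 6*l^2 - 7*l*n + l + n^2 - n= 6*l^2 - 8*l + n^2 + n*(8 - 7*l)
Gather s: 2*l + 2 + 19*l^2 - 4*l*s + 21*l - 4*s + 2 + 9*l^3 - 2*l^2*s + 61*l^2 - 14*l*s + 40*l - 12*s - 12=9*l^3 + 80*l^2 + 63*l + s*(-2*l^2 - 18*l - 16) - 8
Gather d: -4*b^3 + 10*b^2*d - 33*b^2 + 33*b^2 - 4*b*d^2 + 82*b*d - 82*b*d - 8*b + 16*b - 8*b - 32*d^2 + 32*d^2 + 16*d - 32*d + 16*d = -4*b^3 + 10*b^2*d - 4*b*d^2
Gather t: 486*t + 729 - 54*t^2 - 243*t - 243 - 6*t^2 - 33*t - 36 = -60*t^2 + 210*t + 450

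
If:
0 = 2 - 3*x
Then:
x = 2/3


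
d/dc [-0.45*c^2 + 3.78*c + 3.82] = 3.78 - 0.9*c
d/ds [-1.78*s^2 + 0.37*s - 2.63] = 0.37 - 3.56*s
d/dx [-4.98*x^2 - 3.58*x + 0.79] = -9.96*x - 3.58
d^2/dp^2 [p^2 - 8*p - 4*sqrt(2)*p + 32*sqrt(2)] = 2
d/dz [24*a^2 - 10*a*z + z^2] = -10*a + 2*z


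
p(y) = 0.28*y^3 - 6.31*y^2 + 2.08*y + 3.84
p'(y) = 0.84*y^2 - 12.62*y + 2.08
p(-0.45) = 1.60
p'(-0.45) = 7.93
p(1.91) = -13.26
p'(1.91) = -18.96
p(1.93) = -13.64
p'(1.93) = -19.15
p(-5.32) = -227.97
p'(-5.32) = 92.99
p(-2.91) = -62.55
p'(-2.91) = 45.92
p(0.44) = 3.56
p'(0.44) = -3.31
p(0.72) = 2.17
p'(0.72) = -6.57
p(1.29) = -3.38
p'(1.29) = -12.80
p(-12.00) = -1413.60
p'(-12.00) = 274.48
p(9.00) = -284.43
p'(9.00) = -43.46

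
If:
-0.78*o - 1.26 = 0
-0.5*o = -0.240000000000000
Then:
No Solution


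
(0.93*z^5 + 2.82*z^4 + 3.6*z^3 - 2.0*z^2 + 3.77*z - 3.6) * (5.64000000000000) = 5.2452*z^5 + 15.9048*z^4 + 20.304*z^3 - 11.28*z^2 + 21.2628*z - 20.304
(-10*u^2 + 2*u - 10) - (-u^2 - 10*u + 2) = -9*u^2 + 12*u - 12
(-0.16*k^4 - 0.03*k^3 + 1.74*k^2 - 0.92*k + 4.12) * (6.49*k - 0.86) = -1.0384*k^5 - 0.0571*k^4 + 11.3184*k^3 - 7.4672*k^2 + 27.53*k - 3.5432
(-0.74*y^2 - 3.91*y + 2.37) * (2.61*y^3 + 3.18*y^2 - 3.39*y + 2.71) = -1.9314*y^5 - 12.5583*y^4 - 3.7395*y^3 + 18.7861*y^2 - 18.6304*y + 6.4227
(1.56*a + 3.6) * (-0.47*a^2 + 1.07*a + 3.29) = -0.7332*a^3 - 0.0227999999999997*a^2 + 8.9844*a + 11.844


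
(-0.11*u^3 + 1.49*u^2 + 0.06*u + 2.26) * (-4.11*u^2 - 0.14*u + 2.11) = 0.4521*u^5 - 6.1085*u^4 - 0.6873*u^3 - 6.1531*u^2 - 0.1898*u + 4.7686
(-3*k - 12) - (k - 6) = -4*k - 6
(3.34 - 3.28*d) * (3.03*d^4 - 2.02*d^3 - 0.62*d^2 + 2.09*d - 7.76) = -9.9384*d^5 + 16.7458*d^4 - 4.7132*d^3 - 8.926*d^2 + 32.4334*d - 25.9184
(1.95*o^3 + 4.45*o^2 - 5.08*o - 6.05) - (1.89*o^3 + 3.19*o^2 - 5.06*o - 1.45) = 0.0600000000000001*o^3 + 1.26*o^2 - 0.0200000000000005*o - 4.6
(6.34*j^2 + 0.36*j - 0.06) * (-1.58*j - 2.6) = -10.0172*j^3 - 17.0528*j^2 - 0.8412*j + 0.156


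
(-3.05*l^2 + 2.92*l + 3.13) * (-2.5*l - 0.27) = 7.625*l^3 - 6.4765*l^2 - 8.6134*l - 0.8451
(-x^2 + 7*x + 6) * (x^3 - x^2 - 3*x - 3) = -x^5 + 8*x^4 + 2*x^3 - 24*x^2 - 39*x - 18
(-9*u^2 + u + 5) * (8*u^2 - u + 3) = -72*u^4 + 17*u^3 + 12*u^2 - 2*u + 15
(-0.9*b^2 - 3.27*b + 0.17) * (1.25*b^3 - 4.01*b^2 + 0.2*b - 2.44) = -1.125*b^5 - 0.4785*b^4 + 13.1452*b^3 + 0.8603*b^2 + 8.0128*b - 0.4148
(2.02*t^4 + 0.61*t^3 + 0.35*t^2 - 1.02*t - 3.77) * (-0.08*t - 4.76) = -0.1616*t^5 - 9.664*t^4 - 2.9316*t^3 - 1.5844*t^2 + 5.1568*t + 17.9452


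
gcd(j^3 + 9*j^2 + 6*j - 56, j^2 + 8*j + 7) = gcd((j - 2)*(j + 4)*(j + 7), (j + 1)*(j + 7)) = j + 7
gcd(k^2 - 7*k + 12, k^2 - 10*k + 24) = k - 4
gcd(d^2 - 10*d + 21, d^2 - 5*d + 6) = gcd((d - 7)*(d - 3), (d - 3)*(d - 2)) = d - 3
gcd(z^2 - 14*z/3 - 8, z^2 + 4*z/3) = z + 4/3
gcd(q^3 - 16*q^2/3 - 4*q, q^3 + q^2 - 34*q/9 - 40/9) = 1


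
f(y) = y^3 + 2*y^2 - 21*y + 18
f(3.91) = 26.24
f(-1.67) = 53.99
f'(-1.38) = -20.81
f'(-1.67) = -19.31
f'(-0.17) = -21.59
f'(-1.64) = -19.49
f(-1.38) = 48.16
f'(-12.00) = 363.00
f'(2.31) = 4.25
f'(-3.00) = -6.00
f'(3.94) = 41.33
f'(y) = 3*y^2 + 4*y - 21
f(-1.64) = 53.41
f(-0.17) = 21.62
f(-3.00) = 72.00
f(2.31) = -7.51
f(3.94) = 27.47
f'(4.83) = 68.31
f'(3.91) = 40.50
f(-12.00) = -1170.00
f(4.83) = 75.91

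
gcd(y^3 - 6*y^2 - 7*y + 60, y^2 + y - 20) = y - 4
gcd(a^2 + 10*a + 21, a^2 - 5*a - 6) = 1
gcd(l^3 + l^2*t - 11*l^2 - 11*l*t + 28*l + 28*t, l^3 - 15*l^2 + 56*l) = l - 7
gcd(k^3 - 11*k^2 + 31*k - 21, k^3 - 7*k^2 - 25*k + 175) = k - 7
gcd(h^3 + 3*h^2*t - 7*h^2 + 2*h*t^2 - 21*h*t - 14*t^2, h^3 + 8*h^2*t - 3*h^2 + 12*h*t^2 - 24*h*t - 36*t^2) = h + 2*t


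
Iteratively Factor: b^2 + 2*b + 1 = (b + 1)*(b + 1)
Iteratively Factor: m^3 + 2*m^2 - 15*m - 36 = (m + 3)*(m^2 - m - 12) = (m + 3)^2*(m - 4)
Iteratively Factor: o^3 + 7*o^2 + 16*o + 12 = (o + 2)*(o^2 + 5*o + 6) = (o + 2)^2*(o + 3)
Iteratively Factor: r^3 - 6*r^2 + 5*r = (r - 5)*(r^2 - r) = (r - 5)*(r - 1)*(r)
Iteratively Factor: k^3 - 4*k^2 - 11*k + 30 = (k - 2)*(k^2 - 2*k - 15) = (k - 2)*(k + 3)*(k - 5)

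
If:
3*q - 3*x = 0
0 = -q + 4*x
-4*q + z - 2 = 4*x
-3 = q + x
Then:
No Solution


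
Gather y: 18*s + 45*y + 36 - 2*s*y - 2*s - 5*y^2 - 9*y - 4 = 16*s - 5*y^2 + y*(36 - 2*s) + 32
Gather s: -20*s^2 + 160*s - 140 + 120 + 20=-20*s^2 + 160*s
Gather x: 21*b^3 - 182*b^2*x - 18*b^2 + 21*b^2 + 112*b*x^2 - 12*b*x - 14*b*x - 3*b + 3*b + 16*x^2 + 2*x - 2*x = 21*b^3 + 3*b^2 + x^2*(112*b + 16) + x*(-182*b^2 - 26*b)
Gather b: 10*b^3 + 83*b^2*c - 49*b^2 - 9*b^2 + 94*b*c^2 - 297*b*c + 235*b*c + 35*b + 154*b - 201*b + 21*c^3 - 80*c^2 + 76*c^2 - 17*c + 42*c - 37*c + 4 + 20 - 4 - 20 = 10*b^3 + b^2*(83*c - 58) + b*(94*c^2 - 62*c - 12) + 21*c^3 - 4*c^2 - 12*c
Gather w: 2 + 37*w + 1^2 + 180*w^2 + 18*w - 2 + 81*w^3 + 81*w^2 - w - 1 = 81*w^3 + 261*w^2 + 54*w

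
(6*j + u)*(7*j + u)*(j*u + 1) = 42*j^3*u + 13*j^2*u^2 + 42*j^2 + j*u^3 + 13*j*u + u^2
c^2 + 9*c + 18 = (c + 3)*(c + 6)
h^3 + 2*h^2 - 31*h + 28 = (h - 4)*(h - 1)*(h + 7)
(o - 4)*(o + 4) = o^2 - 16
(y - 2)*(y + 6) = y^2 + 4*y - 12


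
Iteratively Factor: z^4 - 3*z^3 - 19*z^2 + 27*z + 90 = (z + 2)*(z^3 - 5*z^2 - 9*z + 45) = (z + 2)*(z + 3)*(z^2 - 8*z + 15) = (z - 5)*(z + 2)*(z + 3)*(z - 3)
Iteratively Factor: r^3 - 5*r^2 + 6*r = (r - 3)*(r^2 - 2*r) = (r - 3)*(r - 2)*(r)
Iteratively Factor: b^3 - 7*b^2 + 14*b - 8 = (b - 1)*(b^2 - 6*b + 8) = (b - 4)*(b - 1)*(b - 2)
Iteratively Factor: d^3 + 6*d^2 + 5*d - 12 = (d + 3)*(d^2 + 3*d - 4) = (d - 1)*(d + 3)*(d + 4)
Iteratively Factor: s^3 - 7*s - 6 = (s - 3)*(s^2 + 3*s + 2) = (s - 3)*(s + 1)*(s + 2)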